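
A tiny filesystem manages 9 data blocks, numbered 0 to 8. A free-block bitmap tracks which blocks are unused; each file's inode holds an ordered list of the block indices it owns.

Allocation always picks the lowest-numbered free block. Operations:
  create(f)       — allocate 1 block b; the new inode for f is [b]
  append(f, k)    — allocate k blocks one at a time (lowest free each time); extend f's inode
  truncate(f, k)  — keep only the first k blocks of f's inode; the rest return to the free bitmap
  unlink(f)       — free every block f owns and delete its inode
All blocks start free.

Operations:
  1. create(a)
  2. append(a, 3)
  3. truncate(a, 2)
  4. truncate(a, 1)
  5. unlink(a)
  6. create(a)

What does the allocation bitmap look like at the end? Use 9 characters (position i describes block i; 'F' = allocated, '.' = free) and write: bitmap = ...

[1] create(a) — a=0 (map F........)
[2] append(a, 3) — a=0,1,2,3 (map FFFF.....)
[3] truncate(a, 2) — a=0,1 (map FF.......)
[4] truncate(a, 1) — a=0 (map F........)
[5] unlink(a) —  (map .........)
[6] create(a) — a=0 (map F........)

bitmap = F........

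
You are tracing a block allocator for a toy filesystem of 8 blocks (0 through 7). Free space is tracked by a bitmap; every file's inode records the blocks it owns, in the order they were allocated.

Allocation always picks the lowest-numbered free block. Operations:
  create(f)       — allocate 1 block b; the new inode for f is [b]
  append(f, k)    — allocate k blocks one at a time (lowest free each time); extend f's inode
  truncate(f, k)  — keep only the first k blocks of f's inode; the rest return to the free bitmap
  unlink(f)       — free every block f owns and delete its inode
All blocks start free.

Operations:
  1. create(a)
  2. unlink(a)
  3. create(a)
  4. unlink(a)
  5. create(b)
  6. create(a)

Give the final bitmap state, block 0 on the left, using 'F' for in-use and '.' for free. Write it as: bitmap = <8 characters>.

  1. create(a)  ⇒  F.......  {a→[0]}
  2. unlink(a)  ⇒  ........  {}
  3. create(a)  ⇒  F.......  {a→[0]}
  4. unlink(a)  ⇒  ........  {}
  5. create(b)  ⇒  F.......  {b→[0]}
  6. create(a)  ⇒  FF......  {a→[1]; b→[0]}

bitmap = FF......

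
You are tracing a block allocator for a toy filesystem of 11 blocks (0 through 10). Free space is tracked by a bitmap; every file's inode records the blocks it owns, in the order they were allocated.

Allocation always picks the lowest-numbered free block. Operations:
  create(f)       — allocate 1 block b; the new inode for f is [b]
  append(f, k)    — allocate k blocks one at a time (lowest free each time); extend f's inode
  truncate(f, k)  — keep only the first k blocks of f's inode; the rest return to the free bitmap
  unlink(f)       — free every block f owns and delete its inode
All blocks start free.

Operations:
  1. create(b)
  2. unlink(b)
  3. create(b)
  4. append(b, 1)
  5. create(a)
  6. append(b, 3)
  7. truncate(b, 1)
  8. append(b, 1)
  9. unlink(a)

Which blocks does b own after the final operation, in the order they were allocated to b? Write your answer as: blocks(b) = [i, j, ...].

blocks(b) = [0, 1]

[1] create(b) — b=0 (map F..........)
[2] unlink(b) —  (map ...........)
[3] create(b) — b=0 (map F..........)
[4] append(b, 1) — b=0,1 (map FF.........)
[5] create(a) — a=2 b=0,1 (map FFF........)
[6] append(b, 3) — a=2 b=0,1,3,4,5 (map FFFFFF.....)
[7] truncate(b, 1) — a=2 b=0 (map F.F........)
[8] append(b, 1) — a=2 b=0,1 (map FFF........)
[9] unlink(a) — b=0,1 (map FF.........)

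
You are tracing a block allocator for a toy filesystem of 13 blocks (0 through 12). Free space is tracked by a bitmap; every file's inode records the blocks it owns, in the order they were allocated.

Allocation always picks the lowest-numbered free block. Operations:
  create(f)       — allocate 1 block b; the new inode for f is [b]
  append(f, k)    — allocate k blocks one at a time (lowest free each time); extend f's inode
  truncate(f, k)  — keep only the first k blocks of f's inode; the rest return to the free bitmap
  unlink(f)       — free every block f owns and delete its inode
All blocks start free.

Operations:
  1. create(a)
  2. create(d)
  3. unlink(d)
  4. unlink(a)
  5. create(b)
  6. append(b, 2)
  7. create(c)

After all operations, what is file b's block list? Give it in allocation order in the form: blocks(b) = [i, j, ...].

blocks(b) = [0, 1, 2]

[1] create(a) — a=0 (map F............)
[2] create(d) — a=0 d=1 (map FF...........)
[3] unlink(d) — a=0 (map F............)
[4] unlink(a) —  (map .............)
[5] create(b) — b=0 (map F............)
[6] append(b, 2) — b=0,1,2 (map FFF..........)
[7] create(c) — b=0,1,2 c=3 (map FFFF.........)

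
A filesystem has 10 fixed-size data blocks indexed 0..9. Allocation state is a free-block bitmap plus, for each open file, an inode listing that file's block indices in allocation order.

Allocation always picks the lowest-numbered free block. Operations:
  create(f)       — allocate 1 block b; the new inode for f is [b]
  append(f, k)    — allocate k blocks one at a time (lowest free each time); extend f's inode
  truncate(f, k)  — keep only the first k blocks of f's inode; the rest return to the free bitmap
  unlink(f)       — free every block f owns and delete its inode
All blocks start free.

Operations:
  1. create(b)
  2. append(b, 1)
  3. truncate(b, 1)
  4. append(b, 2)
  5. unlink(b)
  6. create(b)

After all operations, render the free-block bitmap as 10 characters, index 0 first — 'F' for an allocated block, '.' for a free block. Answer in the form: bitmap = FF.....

bitmap = F.........

[1] create(b) — b=0 (map F.........)
[2] append(b, 1) — b=0,1 (map FF........)
[3] truncate(b, 1) — b=0 (map F.........)
[4] append(b, 2) — b=0,1,2 (map FFF.......)
[5] unlink(b) —  (map ..........)
[6] create(b) — b=0 (map F.........)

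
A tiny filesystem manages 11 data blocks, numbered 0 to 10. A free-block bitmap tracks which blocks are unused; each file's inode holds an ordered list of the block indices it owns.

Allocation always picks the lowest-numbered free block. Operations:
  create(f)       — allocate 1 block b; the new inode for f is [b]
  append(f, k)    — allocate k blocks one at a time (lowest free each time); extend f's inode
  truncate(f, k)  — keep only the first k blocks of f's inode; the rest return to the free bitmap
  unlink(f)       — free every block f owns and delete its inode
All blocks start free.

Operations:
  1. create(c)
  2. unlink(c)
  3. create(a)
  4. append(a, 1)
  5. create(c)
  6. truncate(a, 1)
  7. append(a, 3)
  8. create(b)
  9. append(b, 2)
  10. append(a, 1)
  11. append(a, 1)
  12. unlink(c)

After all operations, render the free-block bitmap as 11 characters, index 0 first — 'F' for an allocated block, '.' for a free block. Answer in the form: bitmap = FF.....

bitmap = FF.FFFFFFF.

after create(c) → c:[0]  free=[F..........]
after unlink(c) →   free=[...........]
after create(a) → a:[0]  free=[F..........]
after append(a, 1) → a:[0, 1]  free=[FF.........]
after create(c) → a:[0, 1], c:[2]  free=[FFF........]
after truncate(a, 1) → a:[0], c:[2]  free=[F.F........]
after append(a, 3) → a:[0, 1, 3, 4], c:[2]  free=[FFFFF......]
after create(b) → a:[0, 1, 3, 4], b:[5], c:[2]  free=[FFFFFF.....]
after append(b, 2) → a:[0, 1, 3, 4], b:[5, 6, 7], c:[2]  free=[FFFFFFFF...]
after append(a, 1) → a:[0, 1, 3, 4, 8], b:[5, 6, 7], c:[2]  free=[FFFFFFFFF..]
after append(a, 1) → a:[0, 1, 3, 4, 8, 9], b:[5, 6, 7], c:[2]  free=[FFFFFFFFFF.]
after unlink(c) → a:[0, 1, 3, 4, 8, 9], b:[5, 6, 7]  free=[FF.FFFFFFF.]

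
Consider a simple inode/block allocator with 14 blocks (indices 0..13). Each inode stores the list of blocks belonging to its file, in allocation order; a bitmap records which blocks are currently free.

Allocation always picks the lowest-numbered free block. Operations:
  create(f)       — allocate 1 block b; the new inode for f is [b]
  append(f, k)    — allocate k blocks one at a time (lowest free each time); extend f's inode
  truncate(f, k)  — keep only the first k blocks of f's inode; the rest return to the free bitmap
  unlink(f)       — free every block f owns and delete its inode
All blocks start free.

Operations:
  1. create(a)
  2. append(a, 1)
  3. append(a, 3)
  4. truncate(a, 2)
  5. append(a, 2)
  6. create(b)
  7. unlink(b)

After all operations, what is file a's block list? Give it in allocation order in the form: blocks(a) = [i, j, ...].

blocks(a) = [0, 1, 2, 3]

create(a): bitmap=F............. | a=[0]
append(a, 1): bitmap=FF............ | a=[0, 1]
append(a, 3): bitmap=FFFFF......... | a=[0, 1, 2, 3, 4]
truncate(a, 2): bitmap=FF............ | a=[0, 1]
append(a, 2): bitmap=FFFF.......... | a=[0, 1, 2, 3]
create(b): bitmap=FFFFF......... | a=[0, 1, 2, 3] b=[4]
unlink(b): bitmap=FFFF.......... | a=[0, 1, 2, 3]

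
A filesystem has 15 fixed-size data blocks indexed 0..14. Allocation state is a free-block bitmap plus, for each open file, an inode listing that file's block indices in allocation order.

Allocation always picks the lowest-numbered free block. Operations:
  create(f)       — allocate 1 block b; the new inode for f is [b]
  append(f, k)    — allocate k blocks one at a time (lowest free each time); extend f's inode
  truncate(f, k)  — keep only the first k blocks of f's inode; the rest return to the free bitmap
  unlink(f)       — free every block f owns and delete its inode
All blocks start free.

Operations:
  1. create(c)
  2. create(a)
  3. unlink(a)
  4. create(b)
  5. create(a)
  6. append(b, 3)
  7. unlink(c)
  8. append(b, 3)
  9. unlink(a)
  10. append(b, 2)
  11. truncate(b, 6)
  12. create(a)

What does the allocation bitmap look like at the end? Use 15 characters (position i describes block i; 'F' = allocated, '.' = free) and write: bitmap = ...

after create(c) → c:[0]  free=[F..............]
after create(a) → a:[1], c:[0]  free=[FF.............]
after unlink(a) → c:[0]  free=[F..............]
after create(b) → b:[1], c:[0]  free=[FF.............]
after create(a) → a:[2], b:[1], c:[0]  free=[FFF............]
after append(b, 3) → a:[2], b:[1, 3, 4, 5], c:[0]  free=[FFFFFF.........]
after unlink(c) → a:[2], b:[1, 3, 4, 5]  free=[.FFFFF.........]
after append(b, 3) → a:[2], b:[1, 3, 4, 5, 0, 6, 7]  free=[FFFFFFFF.......]
after unlink(a) → b:[1, 3, 4, 5, 0, 6, 7]  free=[FF.FFFFF.......]
after append(b, 2) → b:[1, 3, 4, 5, 0, 6, 7, 2, 8]  free=[FFFFFFFFF......]
after truncate(b, 6) → b:[1, 3, 4, 5, 0, 6]  free=[FF.FFFF........]
after create(a) → a:[2], b:[1, 3, 4, 5, 0, 6]  free=[FFFFFFF........]

bitmap = FFFFFFF........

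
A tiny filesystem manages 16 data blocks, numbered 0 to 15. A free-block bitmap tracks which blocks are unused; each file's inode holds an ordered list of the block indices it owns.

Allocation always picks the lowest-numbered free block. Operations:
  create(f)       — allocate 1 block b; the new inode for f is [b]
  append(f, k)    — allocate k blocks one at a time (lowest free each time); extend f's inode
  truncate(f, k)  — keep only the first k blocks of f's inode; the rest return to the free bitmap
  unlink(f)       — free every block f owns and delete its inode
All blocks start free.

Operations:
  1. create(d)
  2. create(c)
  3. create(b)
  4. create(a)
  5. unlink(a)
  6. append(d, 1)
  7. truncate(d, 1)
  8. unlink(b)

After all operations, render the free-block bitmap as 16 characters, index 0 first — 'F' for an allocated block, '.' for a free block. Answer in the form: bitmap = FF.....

[1] create(d) — d=0 (map F...............)
[2] create(c) — c=1 d=0 (map FF..............)
[3] create(b) — b=2 c=1 d=0 (map FFF.............)
[4] create(a) — a=3 b=2 c=1 d=0 (map FFFF............)
[5] unlink(a) — b=2 c=1 d=0 (map FFF.............)
[6] append(d, 1) — b=2 c=1 d=0,3 (map FFFF............)
[7] truncate(d, 1) — b=2 c=1 d=0 (map FFF.............)
[8] unlink(b) — c=1 d=0 (map FF..............)

bitmap = FF..............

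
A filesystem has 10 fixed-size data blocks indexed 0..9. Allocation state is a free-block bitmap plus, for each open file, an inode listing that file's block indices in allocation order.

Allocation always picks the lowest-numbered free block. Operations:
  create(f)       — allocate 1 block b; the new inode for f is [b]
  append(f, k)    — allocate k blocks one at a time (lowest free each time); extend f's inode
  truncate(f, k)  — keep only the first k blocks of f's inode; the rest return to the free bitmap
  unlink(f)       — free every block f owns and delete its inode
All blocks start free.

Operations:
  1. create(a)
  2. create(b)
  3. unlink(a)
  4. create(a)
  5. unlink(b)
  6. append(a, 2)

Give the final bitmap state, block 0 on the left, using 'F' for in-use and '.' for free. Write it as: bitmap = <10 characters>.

bitmap = FFF.......

[1] create(a) — a=0 (map F.........)
[2] create(b) — a=0 b=1 (map FF........)
[3] unlink(a) — b=1 (map .F........)
[4] create(a) — a=0 b=1 (map FF........)
[5] unlink(b) — a=0 (map F.........)
[6] append(a, 2) — a=0,1,2 (map FFF.......)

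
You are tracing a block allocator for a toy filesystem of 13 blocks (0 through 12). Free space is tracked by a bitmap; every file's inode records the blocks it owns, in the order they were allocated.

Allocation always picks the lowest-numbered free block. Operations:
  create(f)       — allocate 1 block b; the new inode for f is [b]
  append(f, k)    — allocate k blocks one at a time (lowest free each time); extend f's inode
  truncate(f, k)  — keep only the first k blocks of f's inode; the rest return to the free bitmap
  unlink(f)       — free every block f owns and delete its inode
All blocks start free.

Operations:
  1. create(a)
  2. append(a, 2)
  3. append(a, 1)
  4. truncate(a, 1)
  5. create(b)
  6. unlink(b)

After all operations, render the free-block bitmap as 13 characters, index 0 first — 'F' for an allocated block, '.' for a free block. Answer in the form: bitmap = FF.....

bitmap = F............

[1] create(a) — a=0 (map F............)
[2] append(a, 2) — a=0,1,2 (map FFF..........)
[3] append(a, 1) — a=0,1,2,3 (map FFFF.........)
[4] truncate(a, 1) — a=0 (map F............)
[5] create(b) — a=0 b=1 (map FF...........)
[6] unlink(b) — a=0 (map F............)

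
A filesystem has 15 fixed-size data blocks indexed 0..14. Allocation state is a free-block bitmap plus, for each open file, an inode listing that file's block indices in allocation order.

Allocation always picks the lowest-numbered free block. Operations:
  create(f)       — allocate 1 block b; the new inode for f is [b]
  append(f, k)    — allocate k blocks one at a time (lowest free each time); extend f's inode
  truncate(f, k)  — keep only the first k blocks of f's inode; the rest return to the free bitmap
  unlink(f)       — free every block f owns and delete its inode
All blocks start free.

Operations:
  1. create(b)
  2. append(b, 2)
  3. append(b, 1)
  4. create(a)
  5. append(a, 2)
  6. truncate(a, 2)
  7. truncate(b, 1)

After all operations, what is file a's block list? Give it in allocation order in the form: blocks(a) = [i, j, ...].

after create(b) → b:[0]  free=[F..............]
after append(b, 2) → b:[0, 1, 2]  free=[FFF............]
after append(b, 1) → b:[0, 1, 2, 3]  free=[FFFF...........]
after create(a) → a:[4], b:[0, 1, 2, 3]  free=[FFFFF..........]
after append(a, 2) → a:[4, 5, 6], b:[0, 1, 2, 3]  free=[FFFFFFF........]
after truncate(a, 2) → a:[4, 5], b:[0, 1, 2, 3]  free=[FFFFFF.........]
after truncate(b, 1) → a:[4, 5], b:[0]  free=[F...FF.........]

blocks(a) = [4, 5]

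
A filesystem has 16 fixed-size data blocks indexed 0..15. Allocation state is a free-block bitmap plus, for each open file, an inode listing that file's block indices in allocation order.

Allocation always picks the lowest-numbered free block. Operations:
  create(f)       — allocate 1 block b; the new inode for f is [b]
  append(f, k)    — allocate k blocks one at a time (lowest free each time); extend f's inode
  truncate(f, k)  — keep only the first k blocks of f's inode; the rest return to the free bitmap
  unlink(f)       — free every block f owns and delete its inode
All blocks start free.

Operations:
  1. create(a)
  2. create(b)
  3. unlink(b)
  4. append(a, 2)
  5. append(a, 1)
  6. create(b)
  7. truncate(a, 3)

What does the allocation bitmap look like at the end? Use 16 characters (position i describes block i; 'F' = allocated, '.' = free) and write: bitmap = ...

after create(a) → a:[0]  free=[F...............]
after create(b) → a:[0], b:[1]  free=[FF..............]
after unlink(b) → a:[0]  free=[F...............]
after append(a, 2) → a:[0, 1, 2]  free=[FFF.............]
after append(a, 1) → a:[0, 1, 2, 3]  free=[FFFF............]
after create(b) → a:[0, 1, 2, 3], b:[4]  free=[FFFFF...........]
after truncate(a, 3) → a:[0, 1, 2], b:[4]  free=[FFF.F...........]

bitmap = FFF.F...........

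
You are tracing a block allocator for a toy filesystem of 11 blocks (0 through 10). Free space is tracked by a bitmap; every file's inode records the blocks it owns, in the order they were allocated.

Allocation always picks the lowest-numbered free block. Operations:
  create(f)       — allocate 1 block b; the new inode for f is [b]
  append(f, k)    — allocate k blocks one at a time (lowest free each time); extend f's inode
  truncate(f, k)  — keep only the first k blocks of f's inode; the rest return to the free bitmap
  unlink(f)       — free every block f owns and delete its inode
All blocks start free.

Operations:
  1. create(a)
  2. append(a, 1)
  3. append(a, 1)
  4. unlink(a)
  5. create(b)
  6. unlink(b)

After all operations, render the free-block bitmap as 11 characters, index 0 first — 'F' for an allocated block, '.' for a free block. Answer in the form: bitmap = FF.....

create(a): bitmap=F.......... | a=[0]
append(a, 1): bitmap=FF......... | a=[0, 1]
append(a, 1): bitmap=FFF........ | a=[0, 1, 2]
unlink(a): bitmap=........... | 
create(b): bitmap=F.......... | b=[0]
unlink(b): bitmap=........... | 

bitmap = ...........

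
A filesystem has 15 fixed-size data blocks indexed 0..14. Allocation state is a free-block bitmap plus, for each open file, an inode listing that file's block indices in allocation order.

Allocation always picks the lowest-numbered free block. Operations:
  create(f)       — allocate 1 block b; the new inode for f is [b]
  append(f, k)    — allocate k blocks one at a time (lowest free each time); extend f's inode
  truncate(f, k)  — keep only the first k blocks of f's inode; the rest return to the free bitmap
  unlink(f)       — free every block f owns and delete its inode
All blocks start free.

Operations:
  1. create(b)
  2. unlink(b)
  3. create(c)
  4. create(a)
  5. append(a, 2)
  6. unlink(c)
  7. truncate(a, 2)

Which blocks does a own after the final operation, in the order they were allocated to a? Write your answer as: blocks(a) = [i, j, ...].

blocks(a) = [1, 2]

after create(b) → b:[0]  free=[F..............]
after unlink(b) →   free=[...............]
after create(c) → c:[0]  free=[F..............]
after create(a) → a:[1], c:[0]  free=[FF.............]
after append(a, 2) → a:[1, 2, 3], c:[0]  free=[FFFF...........]
after unlink(c) → a:[1, 2, 3]  free=[.FFF...........]
after truncate(a, 2) → a:[1, 2]  free=[.FF............]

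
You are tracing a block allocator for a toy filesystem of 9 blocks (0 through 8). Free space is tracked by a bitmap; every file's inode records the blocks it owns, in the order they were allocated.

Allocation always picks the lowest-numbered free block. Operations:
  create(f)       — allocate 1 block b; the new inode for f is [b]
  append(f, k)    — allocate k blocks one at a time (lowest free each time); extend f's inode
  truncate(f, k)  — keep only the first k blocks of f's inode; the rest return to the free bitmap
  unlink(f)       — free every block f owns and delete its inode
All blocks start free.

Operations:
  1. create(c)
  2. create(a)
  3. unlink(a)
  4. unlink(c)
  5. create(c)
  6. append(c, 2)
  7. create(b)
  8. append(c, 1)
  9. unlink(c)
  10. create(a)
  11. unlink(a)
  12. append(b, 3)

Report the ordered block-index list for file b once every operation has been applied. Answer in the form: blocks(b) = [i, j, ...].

create(c): bitmap=F........ | c=[0]
create(a): bitmap=FF....... | a=[1] c=[0]
unlink(a): bitmap=F........ | c=[0]
unlink(c): bitmap=......... | 
create(c): bitmap=F........ | c=[0]
append(c, 2): bitmap=FFF...... | c=[0, 1, 2]
create(b): bitmap=FFFF..... | b=[3] c=[0, 1, 2]
append(c, 1): bitmap=FFFFF.... | b=[3] c=[0, 1, 2, 4]
unlink(c): bitmap=...F..... | b=[3]
create(a): bitmap=F..F..... | a=[0] b=[3]
unlink(a): bitmap=...F..... | b=[3]
append(b, 3): bitmap=FFFF..... | b=[3, 0, 1, 2]

blocks(b) = [3, 0, 1, 2]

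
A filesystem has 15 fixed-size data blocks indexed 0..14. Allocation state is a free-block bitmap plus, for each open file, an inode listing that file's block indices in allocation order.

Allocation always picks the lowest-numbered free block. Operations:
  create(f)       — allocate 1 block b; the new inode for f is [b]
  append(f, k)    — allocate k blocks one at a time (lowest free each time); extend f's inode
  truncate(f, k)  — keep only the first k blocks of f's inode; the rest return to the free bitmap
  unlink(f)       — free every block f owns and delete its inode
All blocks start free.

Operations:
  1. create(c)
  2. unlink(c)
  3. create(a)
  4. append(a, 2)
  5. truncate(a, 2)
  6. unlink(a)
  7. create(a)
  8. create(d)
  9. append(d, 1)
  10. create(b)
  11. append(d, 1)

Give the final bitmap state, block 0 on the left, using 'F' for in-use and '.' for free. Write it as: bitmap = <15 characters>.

after create(c) → c:[0]  free=[F..............]
after unlink(c) →   free=[...............]
after create(a) → a:[0]  free=[F..............]
after append(a, 2) → a:[0, 1, 2]  free=[FFF............]
after truncate(a, 2) → a:[0, 1]  free=[FF.............]
after unlink(a) →   free=[...............]
after create(a) → a:[0]  free=[F..............]
after create(d) → a:[0], d:[1]  free=[FF.............]
after append(d, 1) → a:[0], d:[1, 2]  free=[FFF............]
after create(b) → a:[0], b:[3], d:[1, 2]  free=[FFFF...........]
after append(d, 1) → a:[0], b:[3], d:[1, 2, 4]  free=[FFFFF..........]

bitmap = FFFFF..........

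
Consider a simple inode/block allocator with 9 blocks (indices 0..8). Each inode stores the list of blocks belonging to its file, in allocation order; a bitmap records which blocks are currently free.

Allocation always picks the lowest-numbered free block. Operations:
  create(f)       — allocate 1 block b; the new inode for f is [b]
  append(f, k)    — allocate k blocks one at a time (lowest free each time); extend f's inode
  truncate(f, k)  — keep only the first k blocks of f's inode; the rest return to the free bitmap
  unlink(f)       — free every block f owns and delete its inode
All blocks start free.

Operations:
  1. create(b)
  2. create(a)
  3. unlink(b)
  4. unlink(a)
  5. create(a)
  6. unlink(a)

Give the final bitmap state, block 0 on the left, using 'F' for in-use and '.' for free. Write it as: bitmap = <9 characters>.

bitmap = .........

after create(b) → b:[0]  free=[F........]
after create(a) → a:[1], b:[0]  free=[FF.......]
after unlink(b) → a:[1]  free=[.F.......]
after unlink(a) →   free=[.........]
after create(a) → a:[0]  free=[F........]
after unlink(a) →   free=[.........]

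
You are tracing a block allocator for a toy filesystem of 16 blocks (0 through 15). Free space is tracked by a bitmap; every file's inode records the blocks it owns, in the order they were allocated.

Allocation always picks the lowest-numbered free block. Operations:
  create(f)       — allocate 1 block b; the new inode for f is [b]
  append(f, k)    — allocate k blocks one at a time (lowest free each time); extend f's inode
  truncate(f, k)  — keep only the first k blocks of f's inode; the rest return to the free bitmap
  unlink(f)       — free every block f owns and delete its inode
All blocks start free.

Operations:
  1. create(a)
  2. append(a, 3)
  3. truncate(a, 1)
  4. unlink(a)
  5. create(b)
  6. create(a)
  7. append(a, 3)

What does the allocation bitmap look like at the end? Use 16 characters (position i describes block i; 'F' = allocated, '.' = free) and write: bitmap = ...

  1. create(a)  ⇒  F...............  {a→[0]}
  2. append(a, 3)  ⇒  FFFF............  {a→[0, 1, 2, 3]}
  3. truncate(a, 1)  ⇒  F...............  {a→[0]}
  4. unlink(a)  ⇒  ................  {}
  5. create(b)  ⇒  F...............  {b→[0]}
  6. create(a)  ⇒  FF..............  {a→[1]; b→[0]}
  7. append(a, 3)  ⇒  FFFFF...........  {a→[1, 2, 3, 4]; b→[0]}

bitmap = FFFFF...........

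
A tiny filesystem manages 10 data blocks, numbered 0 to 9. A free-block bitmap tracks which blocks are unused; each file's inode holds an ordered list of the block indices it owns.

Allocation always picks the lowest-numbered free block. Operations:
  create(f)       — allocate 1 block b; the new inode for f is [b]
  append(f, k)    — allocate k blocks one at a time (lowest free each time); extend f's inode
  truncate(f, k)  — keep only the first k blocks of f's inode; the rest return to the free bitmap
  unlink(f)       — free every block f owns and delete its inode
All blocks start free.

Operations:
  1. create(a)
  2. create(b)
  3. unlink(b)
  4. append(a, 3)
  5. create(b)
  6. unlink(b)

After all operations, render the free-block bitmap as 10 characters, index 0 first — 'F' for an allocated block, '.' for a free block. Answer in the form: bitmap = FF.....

bitmap = FFFF......

after create(a) → a:[0]  free=[F.........]
after create(b) → a:[0], b:[1]  free=[FF........]
after unlink(b) → a:[0]  free=[F.........]
after append(a, 3) → a:[0, 1, 2, 3]  free=[FFFF......]
after create(b) → a:[0, 1, 2, 3], b:[4]  free=[FFFFF.....]
after unlink(b) → a:[0, 1, 2, 3]  free=[FFFF......]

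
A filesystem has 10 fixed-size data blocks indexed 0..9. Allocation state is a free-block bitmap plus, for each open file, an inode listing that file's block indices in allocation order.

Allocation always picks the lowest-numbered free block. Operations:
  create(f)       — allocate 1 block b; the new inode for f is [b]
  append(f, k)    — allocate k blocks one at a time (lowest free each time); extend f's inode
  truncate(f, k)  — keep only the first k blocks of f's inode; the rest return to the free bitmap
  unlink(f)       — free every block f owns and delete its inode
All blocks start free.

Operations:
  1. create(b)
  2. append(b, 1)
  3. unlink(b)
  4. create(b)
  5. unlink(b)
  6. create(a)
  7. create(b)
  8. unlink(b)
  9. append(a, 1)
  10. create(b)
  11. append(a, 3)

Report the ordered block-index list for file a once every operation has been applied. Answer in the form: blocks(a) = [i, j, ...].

[1] create(b) — b=0 (map F.........)
[2] append(b, 1) — b=0,1 (map FF........)
[3] unlink(b) —  (map ..........)
[4] create(b) — b=0 (map F.........)
[5] unlink(b) —  (map ..........)
[6] create(a) — a=0 (map F.........)
[7] create(b) — a=0 b=1 (map FF........)
[8] unlink(b) — a=0 (map F.........)
[9] append(a, 1) — a=0,1 (map FF........)
[10] create(b) — a=0,1 b=2 (map FFF.......)
[11] append(a, 3) — a=0,1,3,4,5 b=2 (map FFFFFF....)

blocks(a) = [0, 1, 3, 4, 5]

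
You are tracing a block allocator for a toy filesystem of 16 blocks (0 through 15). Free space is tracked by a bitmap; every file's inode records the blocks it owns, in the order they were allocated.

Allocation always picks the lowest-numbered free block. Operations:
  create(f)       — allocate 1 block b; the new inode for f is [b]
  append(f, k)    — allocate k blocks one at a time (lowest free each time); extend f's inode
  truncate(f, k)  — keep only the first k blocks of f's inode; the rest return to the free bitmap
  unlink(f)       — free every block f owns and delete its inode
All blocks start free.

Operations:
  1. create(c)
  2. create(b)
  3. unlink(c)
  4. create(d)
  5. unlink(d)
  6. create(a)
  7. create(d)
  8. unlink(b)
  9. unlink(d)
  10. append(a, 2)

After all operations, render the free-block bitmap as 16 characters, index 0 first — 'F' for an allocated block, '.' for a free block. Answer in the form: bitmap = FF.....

bitmap = FFF.............

  1. create(c)  ⇒  F...............  {c→[0]}
  2. create(b)  ⇒  FF..............  {b→[1]; c→[0]}
  3. unlink(c)  ⇒  .F..............  {b→[1]}
  4. create(d)  ⇒  FF..............  {b→[1]; d→[0]}
  5. unlink(d)  ⇒  .F..............  {b→[1]}
  6. create(a)  ⇒  FF..............  {a→[0]; b→[1]}
  7. create(d)  ⇒  FFF.............  {a→[0]; b→[1]; d→[2]}
  8. unlink(b)  ⇒  F.F.............  {a→[0]; d→[2]}
  9. unlink(d)  ⇒  F...............  {a→[0]}
  10. append(a, 2)  ⇒  FFF.............  {a→[0, 1, 2]}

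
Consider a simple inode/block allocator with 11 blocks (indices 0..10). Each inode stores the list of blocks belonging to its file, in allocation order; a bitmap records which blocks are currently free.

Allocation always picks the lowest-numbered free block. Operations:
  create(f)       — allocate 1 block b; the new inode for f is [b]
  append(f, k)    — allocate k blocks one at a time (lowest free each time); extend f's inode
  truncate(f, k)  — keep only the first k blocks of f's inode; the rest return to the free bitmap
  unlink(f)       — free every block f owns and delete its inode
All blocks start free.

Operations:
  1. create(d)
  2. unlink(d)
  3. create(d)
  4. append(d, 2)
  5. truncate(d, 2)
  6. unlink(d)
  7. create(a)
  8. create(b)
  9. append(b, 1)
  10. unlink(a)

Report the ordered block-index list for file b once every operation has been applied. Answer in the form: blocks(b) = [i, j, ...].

create(d): bitmap=F.......... | d=[0]
unlink(d): bitmap=........... | 
create(d): bitmap=F.......... | d=[0]
append(d, 2): bitmap=FFF........ | d=[0, 1, 2]
truncate(d, 2): bitmap=FF......... | d=[0, 1]
unlink(d): bitmap=........... | 
create(a): bitmap=F.......... | a=[0]
create(b): bitmap=FF......... | a=[0] b=[1]
append(b, 1): bitmap=FFF........ | a=[0] b=[1, 2]
unlink(a): bitmap=.FF........ | b=[1, 2]

blocks(b) = [1, 2]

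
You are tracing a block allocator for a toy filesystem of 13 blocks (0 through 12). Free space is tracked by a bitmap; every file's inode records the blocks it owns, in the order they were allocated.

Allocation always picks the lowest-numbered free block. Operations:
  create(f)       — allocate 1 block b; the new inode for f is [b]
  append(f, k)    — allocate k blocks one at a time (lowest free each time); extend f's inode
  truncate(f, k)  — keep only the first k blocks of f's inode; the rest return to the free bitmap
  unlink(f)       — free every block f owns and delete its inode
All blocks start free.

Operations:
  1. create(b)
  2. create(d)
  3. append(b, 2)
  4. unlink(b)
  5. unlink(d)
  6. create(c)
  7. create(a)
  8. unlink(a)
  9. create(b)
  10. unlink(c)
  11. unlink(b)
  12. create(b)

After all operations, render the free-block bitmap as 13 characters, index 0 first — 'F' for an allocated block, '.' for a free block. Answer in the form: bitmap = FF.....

bitmap = F............

create(b): bitmap=F............ | b=[0]
create(d): bitmap=FF........... | b=[0] d=[1]
append(b, 2): bitmap=FFFF......... | b=[0, 2, 3] d=[1]
unlink(b): bitmap=.F........... | d=[1]
unlink(d): bitmap=............. | 
create(c): bitmap=F............ | c=[0]
create(a): bitmap=FF........... | a=[1] c=[0]
unlink(a): bitmap=F............ | c=[0]
create(b): bitmap=FF........... | b=[1] c=[0]
unlink(c): bitmap=.F........... | b=[1]
unlink(b): bitmap=............. | 
create(b): bitmap=F............ | b=[0]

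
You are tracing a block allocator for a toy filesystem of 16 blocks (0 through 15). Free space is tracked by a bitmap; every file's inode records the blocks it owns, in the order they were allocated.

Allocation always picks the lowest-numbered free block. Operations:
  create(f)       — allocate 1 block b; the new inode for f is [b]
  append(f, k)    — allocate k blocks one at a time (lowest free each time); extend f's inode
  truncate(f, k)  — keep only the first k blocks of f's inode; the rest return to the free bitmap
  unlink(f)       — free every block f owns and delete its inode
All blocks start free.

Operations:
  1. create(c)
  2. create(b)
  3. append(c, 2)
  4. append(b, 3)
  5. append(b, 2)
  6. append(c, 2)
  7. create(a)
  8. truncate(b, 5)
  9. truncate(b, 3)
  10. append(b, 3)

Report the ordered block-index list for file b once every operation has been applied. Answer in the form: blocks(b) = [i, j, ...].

create(c): bitmap=F............... | c=[0]
create(b): bitmap=FF.............. | b=[1] c=[0]
append(c, 2): bitmap=FFFF............ | b=[1] c=[0, 2, 3]
append(b, 3): bitmap=FFFFFFF......... | b=[1, 4, 5, 6] c=[0, 2, 3]
append(b, 2): bitmap=FFFFFFFFF....... | b=[1, 4, 5, 6, 7, 8] c=[0, 2, 3]
append(c, 2): bitmap=FFFFFFFFFFF..... | b=[1, 4, 5, 6, 7, 8] c=[0, 2, 3, 9, 10]
create(a): bitmap=FFFFFFFFFFFF.... | a=[11] b=[1, 4, 5, 6, 7, 8] c=[0, 2, 3, 9, 10]
truncate(b, 5): bitmap=FFFFFFFF.FFF.... | a=[11] b=[1, 4, 5, 6, 7] c=[0, 2, 3, 9, 10]
truncate(b, 3): bitmap=FFFFFF...FFF.... | a=[11] b=[1, 4, 5] c=[0, 2, 3, 9, 10]
append(b, 3): bitmap=FFFFFFFFFFFF.... | a=[11] b=[1, 4, 5, 6, 7, 8] c=[0, 2, 3, 9, 10]

blocks(b) = [1, 4, 5, 6, 7, 8]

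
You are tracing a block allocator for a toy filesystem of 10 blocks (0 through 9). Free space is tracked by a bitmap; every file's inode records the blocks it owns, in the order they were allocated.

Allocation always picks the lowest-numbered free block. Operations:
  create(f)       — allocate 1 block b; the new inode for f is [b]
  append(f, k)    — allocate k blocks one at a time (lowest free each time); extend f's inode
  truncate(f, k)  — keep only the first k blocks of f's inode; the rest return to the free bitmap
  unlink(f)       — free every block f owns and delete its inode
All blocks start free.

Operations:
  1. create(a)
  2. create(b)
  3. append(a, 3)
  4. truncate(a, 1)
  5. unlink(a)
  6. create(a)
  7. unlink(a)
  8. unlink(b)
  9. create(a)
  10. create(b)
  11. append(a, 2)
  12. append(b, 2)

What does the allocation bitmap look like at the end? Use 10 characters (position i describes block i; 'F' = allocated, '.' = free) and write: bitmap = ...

[1] create(a) — a=0 (map F.........)
[2] create(b) — a=0 b=1 (map FF........)
[3] append(a, 3) — a=0,2,3,4 b=1 (map FFFFF.....)
[4] truncate(a, 1) — a=0 b=1 (map FF........)
[5] unlink(a) — b=1 (map .F........)
[6] create(a) — a=0 b=1 (map FF........)
[7] unlink(a) — b=1 (map .F........)
[8] unlink(b) —  (map ..........)
[9] create(a) — a=0 (map F.........)
[10] create(b) — a=0 b=1 (map FF........)
[11] append(a, 2) — a=0,2,3 b=1 (map FFFF......)
[12] append(b, 2) — a=0,2,3 b=1,4,5 (map FFFFFF....)

bitmap = FFFFFF....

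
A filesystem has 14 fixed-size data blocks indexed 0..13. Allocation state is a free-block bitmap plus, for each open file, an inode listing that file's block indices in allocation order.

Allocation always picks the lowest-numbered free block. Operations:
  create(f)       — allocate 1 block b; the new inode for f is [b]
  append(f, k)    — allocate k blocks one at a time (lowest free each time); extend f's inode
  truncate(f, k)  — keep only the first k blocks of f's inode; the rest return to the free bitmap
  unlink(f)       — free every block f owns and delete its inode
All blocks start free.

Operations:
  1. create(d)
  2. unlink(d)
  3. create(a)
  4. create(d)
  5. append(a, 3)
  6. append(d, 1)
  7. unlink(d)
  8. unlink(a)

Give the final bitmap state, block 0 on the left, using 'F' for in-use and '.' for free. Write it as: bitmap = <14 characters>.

[1] create(d) — d=0 (map F.............)
[2] unlink(d) —  (map ..............)
[3] create(a) — a=0 (map F.............)
[4] create(d) — a=0 d=1 (map FF............)
[5] append(a, 3) — a=0,2,3,4 d=1 (map FFFFF.........)
[6] append(d, 1) — a=0,2,3,4 d=1,5 (map FFFFFF........)
[7] unlink(d) — a=0,2,3,4 (map F.FFF.........)
[8] unlink(a) —  (map ..............)

bitmap = ..............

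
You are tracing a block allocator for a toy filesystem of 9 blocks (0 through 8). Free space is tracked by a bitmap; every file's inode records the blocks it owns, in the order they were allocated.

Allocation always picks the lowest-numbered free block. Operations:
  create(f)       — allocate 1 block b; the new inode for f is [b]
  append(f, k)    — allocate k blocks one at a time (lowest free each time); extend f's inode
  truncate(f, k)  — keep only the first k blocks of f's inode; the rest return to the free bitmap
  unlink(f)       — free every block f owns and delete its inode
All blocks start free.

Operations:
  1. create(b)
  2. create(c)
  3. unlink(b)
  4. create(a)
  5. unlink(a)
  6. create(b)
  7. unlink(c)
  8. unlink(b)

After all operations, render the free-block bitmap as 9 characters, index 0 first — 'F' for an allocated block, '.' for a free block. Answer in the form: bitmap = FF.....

create(b): bitmap=F........ | b=[0]
create(c): bitmap=FF....... | b=[0] c=[1]
unlink(b): bitmap=.F....... | c=[1]
create(a): bitmap=FF....... | a=[0] c=[1]
unlink(a): bitmap=.F....... | c=[1]
create(b): bitmap=FF....... | b=[0] c=[1]
unlink(c): bitmap=F........ | b=[0]
unlink(b): bitmap=......... | 

bitmap = .........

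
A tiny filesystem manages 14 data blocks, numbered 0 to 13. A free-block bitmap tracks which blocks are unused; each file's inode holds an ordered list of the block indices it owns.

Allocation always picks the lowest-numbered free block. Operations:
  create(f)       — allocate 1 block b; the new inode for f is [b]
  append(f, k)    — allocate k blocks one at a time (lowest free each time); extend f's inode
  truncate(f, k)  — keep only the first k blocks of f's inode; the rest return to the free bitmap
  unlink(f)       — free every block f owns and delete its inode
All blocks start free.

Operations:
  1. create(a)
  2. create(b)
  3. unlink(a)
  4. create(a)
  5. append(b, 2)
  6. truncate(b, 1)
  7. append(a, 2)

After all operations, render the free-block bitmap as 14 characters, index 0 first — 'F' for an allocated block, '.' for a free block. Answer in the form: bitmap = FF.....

bitmap = FFFF..........

create(a): bitmap=F............. | a=[0]
create(b): bitmap=FF............ | a=[0] b=[1]
unlink(a): bitmap=.F............ | b=[1]
create(a): bitmap=FF............ | a=[0] b=[1]
append(b, 2): bitmap=FFFF.......... | a=[0] b=[1, 2, 3]
truncate(b, 1): bitmap=FF............ | a=[0] b=[1]
append(a, 2): bitmap=FFFF.......... | a=[0, 2, 3] b=[1]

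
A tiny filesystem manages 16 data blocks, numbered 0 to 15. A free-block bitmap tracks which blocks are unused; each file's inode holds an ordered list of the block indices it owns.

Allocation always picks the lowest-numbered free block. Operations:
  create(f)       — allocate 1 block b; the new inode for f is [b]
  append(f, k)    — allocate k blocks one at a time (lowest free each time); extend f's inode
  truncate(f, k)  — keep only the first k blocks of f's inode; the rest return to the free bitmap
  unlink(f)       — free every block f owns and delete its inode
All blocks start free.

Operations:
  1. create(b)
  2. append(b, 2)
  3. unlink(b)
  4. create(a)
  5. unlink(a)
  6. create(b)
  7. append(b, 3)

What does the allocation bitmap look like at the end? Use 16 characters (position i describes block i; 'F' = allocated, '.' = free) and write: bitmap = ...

create(b): bitmap=F............... | b=[0]
append(b, 2): bitmap=FFF............. | b=[0, 1, 2]
unlink(b): bitmap=................ | 
create(a): bitmap=F............... | a=[0]
unlink(a): bitmap=................ | 
create(b): bitmap=F............... | b=[0]
append(b, 3): bitmap=FFFF............ | b=[0, 1, 2, 3]

bitmap = FFFF............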